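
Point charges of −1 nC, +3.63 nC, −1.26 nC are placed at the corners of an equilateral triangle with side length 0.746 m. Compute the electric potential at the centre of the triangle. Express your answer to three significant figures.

28.6 V

Electric potential is a scalar, so the contributions from each charge add algebraically: V = Σ kqᵢ/rᵢ.
The distance from each vertex to the centroid is a/√3 = 0.431 m.
V = k[(-1.00×10⁻⁹)/(0.431) + (3.63×10⁻⁹)/(0.431) + (-1.26×10⁻⁹)/(0.431)] = 28.6 V.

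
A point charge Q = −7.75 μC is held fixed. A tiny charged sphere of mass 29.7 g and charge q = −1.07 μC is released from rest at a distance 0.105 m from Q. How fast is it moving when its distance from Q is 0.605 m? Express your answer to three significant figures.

6.29 m/s

Only the electrostatic force acts, so mechanical energy is conserved: ½mv² = U₁ − U₂ = kQq(1/r₁ − 1/r₂).
U₁ − U₂ = (8.99×10⁹ N·m²/C²)(-7.75×10⁻⁶ C)(-1.07×10⁻⁶ C)(1/0.105 − 1/0.605) = 0.587 J.
v = √(2·0.587/0.0297) = 6.29 m/s.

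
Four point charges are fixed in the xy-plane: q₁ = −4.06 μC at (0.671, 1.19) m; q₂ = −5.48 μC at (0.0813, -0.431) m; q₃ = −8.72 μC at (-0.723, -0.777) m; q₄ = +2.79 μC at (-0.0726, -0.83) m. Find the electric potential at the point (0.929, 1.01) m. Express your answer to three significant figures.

Electric potential is a scalar, so the contributions from each charge add algebraically: V = Σ kqᵢ/rᵢ.
Distances from the field point to each charge: r₁ = 0.315 m, r₂ = 1.67 m, r₃ = 2.43 m, r₄ = 2.09 m.
V = k[(-4.06×10⁻⁶)/(0.315) + (-5.48×10⁻⁶)/(1.67) + (-8.72×10⁻⁶)/(2.43) + (2.79×10⁻⁶)/(2.09)] = -1.66×10⁵ V.

-1.66×10⁵ V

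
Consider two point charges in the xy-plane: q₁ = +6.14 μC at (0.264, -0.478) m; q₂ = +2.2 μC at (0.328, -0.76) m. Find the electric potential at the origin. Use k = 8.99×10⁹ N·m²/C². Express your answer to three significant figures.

1.25×10⁵ V

The total potential is the scalar sum of each charge's contribution, V = Σ kqᵢ/rᵢ.
Distances from the field point to each charge: r₁ = 0.546 m, r₂ = 0.828 m.
V = k[(6.14×10⁻⁶)/(0.546) + (2.20×10⁻⁶)/(0.828)] = 1.25×10⁵ V.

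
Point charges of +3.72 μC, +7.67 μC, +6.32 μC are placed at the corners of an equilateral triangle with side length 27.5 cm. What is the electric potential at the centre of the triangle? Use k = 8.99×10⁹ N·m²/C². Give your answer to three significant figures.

The total potential is the scalar sum of each charge's contribution, V = Σ kqᵢ/rᵢ.
The distance from each vertex to the centroid is a/√3 = 0.159 m.
V = k[(3.72×10⁻⁶)/(0.159) + (7.67×10⁻⁶)/(0.159) + (6.32×10⁻⁶)/(0.159)] = 1.00×10⁶ V.

1.00×10⁶ V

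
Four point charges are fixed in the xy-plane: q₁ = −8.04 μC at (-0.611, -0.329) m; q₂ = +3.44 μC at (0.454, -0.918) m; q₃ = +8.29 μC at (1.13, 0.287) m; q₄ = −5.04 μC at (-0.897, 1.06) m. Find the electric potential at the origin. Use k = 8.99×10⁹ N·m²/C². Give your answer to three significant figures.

The total potential is the scalar sum of each charge's contribution, V = Σ kqᵢ/rᵢ.
Distances from the field point to each charge: r₁ = 0.694 m, r₂ = 1.02 m, r₃ = 1.17 m, r₄ = 1.39 m.
V = k[(-8.04×10⁻⁶)/(0.694) + (3.44×10⁻⁶)/(1.02) + (8.29×10⁻⁶)/(1.17) + (-5.04×10⁻⁶)/(1.39)] = -4.27×10⁴ V.

-4.27×10⁴ V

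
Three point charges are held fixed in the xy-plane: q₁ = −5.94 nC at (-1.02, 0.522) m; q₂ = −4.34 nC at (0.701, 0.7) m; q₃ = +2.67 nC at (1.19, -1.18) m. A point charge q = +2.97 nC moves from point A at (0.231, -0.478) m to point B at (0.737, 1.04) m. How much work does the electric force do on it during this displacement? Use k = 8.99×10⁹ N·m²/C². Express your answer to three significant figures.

The work done by the electric force is W_field = −ΔU = −q(V_B − V_A) = q(V_A − V_B).
At A: distances to the source charges are 1.60 m, 1.27 m, 1.19 m; V_A = Σ kqᵢ/rᵢ = -43.9 V.
At B: distances to the source charges are 1.83 m, 0.342 m, 2.27 m; V_B = Σ kqᵢ/rᵢ = -133 V.
ΔV = V_B − V_A = -88.8 V.
W_field = −qΔV = −(2.97×10⁻⁹ C)(-88.8 V) = 2.64×10⁻⁷ J.

2.64×10⁻⁷ J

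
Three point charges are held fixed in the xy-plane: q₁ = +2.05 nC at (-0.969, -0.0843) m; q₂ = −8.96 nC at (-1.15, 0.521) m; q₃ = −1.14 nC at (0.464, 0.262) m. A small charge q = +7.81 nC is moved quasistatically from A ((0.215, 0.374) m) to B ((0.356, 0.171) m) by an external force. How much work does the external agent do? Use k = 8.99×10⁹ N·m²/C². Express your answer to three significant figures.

-2.29×10⁻⁷ J

For quasistatic motion the external work equals the change in potential energy: W_ext = qΔV = q(V_B − V_A).
At A: distances to the source charges are 1.27 m, 1.37 m, 0.273 m; V_A = Σ kqᵢ/rᵢ = -81.7 V.
At B: distances to the source charges are 1.35 m, 1.55 m, 0.141 m; V_B = Σ kqᵢ/rᵢ = -111 V.
ΔV = V_B − V_A = -29.3 V.
W_ext = qΔV = (7.81×10⁻⁹ C)(-29.3 V) = -2.29×10⁻⁷ J.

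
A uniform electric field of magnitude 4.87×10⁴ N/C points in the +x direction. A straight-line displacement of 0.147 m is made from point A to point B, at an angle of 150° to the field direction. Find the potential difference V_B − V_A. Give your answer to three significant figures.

6200 V

Only the component of displacement along E changes the potential: ΔV = −E·d·cosθ.
ΔV = −(4.87×10⁴ V/m)(0.147 m)cos150° = 6200 V.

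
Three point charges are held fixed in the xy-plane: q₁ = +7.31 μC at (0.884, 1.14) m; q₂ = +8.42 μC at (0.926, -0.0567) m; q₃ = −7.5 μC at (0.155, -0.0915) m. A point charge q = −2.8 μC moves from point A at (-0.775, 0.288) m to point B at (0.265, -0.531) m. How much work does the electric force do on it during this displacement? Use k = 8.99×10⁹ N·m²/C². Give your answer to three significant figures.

-0.0858 J

The work done by the electric force is W_field = −ΔU = −q(V_B − V_A) = q(V_A − V_B).
At A: distances to the source charges are 1.86 m, 1.74 m, 1.00 m; V_A = Σ kqᵢ/rᵢ = 1.17×10⁴ V.
At B: distances to the source charges are 1.78 m, 0.814 m, 0.453 m; V_B = Σ kqᵢ/rᵢ = -1.89×10⁴ V.
ΔV = V_B − V_A = -3.06×10⁴ V.
W_field = −qΔV = −(-2.80×10⁻⁶ C)(-3.06×10⁴ V) = -0.0858 J.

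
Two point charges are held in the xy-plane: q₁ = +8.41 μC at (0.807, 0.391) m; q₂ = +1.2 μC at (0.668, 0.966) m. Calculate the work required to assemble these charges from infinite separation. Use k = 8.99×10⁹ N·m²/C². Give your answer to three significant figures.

0.153 J

The assembly work is the sum of pairwise potential energies, U = Σ_{i<j} kqᵢqⱼ/rᵢⱼ.
Pair separations: r₁₂ = 0.592 m.
U = (0.153) = 0.153 J.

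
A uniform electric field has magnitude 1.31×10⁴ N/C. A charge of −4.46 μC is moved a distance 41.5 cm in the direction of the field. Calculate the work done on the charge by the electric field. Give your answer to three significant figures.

-0.0242 J

The potential change for a displacement 41.5 cm in the direction of the field is ΔV = −Ed = -5440 V.
W_field = −qΔV = -0.0242 J.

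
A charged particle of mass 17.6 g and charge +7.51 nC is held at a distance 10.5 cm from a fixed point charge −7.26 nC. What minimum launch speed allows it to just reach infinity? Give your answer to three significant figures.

0.0230 m/s

To just escape, total mechanical energy must reach zero at infinity: ½mv²_min + U = 0, so ½mv²_min = −U = |kQq|/r.
|U| = |kQq|/r = (8.99×10⁹ N·m²/C²)(7.26×10⁻⁹)(7.51×10⁻⁹)/(0.105) = 4.67×10⁻⁶ J.
v_min = √(2|U|/m) = √(2·4.67×10⁻⁶/0.0176) = 0.0230 m/s.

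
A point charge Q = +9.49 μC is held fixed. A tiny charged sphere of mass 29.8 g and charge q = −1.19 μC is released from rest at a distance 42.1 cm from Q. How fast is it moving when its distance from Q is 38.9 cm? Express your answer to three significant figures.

Only the electrostatic force acts, so mechanical energy is conserved: ½mv² = U₁ − U₂ = kQq(1/r₁ − 1/r₂).
U₁ − U₂ = (8.99×10⁹ N·m²/C²)(9.49×10⁻⁶ C)(-1.19×10⁻⁶ C)(1/0.421 − 1/0.389) = 0.0198 J.
v = √(2·0.0198/0.0298) = 1.15 m/s.

1.15 m/s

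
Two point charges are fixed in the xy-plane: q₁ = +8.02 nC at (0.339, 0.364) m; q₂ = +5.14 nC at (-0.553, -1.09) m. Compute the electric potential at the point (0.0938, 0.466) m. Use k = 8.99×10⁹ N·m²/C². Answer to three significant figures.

299 V

Electric potential is a scalar, so the contributions from each charge add algebraically: V = Σ kqᵢ/rᵢ.
Distances from the field point to each charge: r₁ = 0.266 m, r₂ = 1.69 m.
V = k[(8.02×10⁻⁹)/(0.266) + (5.14×10⁻⁹)/(1.69)] = 299 V.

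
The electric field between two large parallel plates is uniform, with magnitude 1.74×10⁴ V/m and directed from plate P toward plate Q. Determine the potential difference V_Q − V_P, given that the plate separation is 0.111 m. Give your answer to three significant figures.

-1930 V

In a uniform field, potential decreases in the direction of E: ΔV = −E·d for a displacement d parallel to E.
Going from P to Q is a displacement of 0.111 m along the field, so V_Q − V_P = −Ed = -1930 V.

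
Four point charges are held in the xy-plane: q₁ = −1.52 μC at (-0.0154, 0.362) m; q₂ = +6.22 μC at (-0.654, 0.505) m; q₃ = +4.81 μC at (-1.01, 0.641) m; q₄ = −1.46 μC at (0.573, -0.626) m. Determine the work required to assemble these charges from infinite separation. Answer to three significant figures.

0.450 J

The assembly work is the sum of pairwise potential energies, U = Σ_{i<j} kqᵢqⱼ/rᵢⱼ.
Pair separations: r₁₂ = 0.654 m, r₁₃ = 1.03 m, r₁₄ = 1.15 m, r₂₃ = 0.381 m, r₂₄ = 1.67 m, r₃₄ = 2.03 m.
Summing all 6 pair terms gives U = 0.450 J.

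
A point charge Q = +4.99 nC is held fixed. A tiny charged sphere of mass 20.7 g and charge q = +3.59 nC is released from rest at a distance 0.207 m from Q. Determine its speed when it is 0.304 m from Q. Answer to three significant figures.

4.90×10⁻³ m/s

Only the electrostatic force acts, so mechanical energy is conserved: ½mv² = U₁ − U₂ = kQq(1/r₁ − 1/r₂).
U₁ − U₂ = (8.99×10⁹ N·m²/C²)(4.99×10⁻⁹ C)(3.59×10⁻⁹ C)(1/0.207 − 1/0.304) = 2.48×10⁻⁷ J.
v = √(2·2.48×10⁻⁷/0.0207) = 4.90×10⁻³ m/s.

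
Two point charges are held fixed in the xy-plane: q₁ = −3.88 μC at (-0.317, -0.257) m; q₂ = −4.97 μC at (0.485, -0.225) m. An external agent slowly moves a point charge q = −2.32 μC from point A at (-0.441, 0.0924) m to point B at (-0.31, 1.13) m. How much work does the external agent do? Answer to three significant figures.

For quasistatic motion the external work equals the change in potential energy: W_ext = qΔV = q(V_B − V_A).
At A: distances to the source charges are 0.371 m, 0.979 m; V_A = Σ kqᵢ/rᵢ = -1.40×10⁵ V.
At B: distances to the source charges are 1.39 m, 1.57 m; V_B = Σ kqᵢ/rᵢ = -5.36×10⁴ V.
ΔV = V_B − V_A = 8.61×10⁴ V.
W_ext = qΔV = (-2.32×10⁻⁶ C)(8.61×10⁴ V) = -0.200 J.

-0.200 J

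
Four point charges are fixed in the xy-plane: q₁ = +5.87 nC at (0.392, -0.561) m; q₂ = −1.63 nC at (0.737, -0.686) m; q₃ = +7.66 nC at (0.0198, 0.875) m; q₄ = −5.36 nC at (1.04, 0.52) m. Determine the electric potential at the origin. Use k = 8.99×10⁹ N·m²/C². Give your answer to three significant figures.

99.8 V

Electric potential is a scalar, so the contributions from each charge add algebraically: V = Σ kqᵢ/rᵢ.
Distances from the field point to each charge: r₁ = 0.684 m, r₂ = 1.01 m, r₃ = 0.875 m, r₄ = 1.16 m.
V = k[(5.87×10⁻⁹)/(0.684) + (-1.63×10⁻⁹)/(1.01) + (7.66×10⁻⁹)/(0.875) + (-5.36×10⁻⁹)/(1.16)] = 99.8 V.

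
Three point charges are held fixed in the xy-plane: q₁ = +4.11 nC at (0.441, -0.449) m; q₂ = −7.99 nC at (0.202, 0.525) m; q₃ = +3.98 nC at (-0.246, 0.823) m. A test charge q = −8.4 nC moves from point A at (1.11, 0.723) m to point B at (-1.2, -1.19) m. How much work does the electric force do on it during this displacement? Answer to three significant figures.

2.33×10⁻⁷ J

The work done by the electric force is W_field = −ΔU = −q(V_B − V_A) = q(V_A − V_B).
At A: distances to the source charges are 1.35 m, 0.929 m, 1.36 m; V_A = Σ kqᵢ/rᵢ = -23.6 V.
At B: distances to the source charges are 1.80 m, 2.22 m, 2.23 m; V_B = Σ kqᵢ/rᵢ = 4.16 V.
ΔV = V_B − V_A = 27.8 V.
W_field = −qΔV = −(-8.40×10⁻⁹ C)(27.8 V) = 2.33×10⁻⁷ J.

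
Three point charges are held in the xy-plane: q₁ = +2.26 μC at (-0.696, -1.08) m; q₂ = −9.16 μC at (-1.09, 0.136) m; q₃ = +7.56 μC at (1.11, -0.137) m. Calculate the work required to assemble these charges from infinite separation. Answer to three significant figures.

The work to assemble the configuration equals its total potential energy, U = Σ kqᵢqⱼ/rᵢⱼ over all pairs.
Pair separations: r₁₂ = 1.28 m, r₁₃ = 2.04 m, r₂₃ = 2.22 m.
U = (-0.146) + (0.0754) + (-0.281) = -0.351 J.

-0.351 J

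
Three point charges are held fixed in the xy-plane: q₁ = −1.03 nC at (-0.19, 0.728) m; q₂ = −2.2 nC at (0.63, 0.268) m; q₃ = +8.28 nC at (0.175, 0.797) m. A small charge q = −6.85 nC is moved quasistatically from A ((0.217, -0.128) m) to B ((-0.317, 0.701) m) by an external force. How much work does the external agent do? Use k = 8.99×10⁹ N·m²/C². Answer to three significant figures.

-1.52×10⁻⁷ J

For quasistatic motion the external work equals the change in potential energy: W_ext = qΔV = q(V_B − V_A).
At A: distances to the source charges are 0.948 m, 0.572 m, 0.926 m; V_A = Σ kqᵢ/rᵢ = 36.1 V.
At B: distances to the source charges are 0.130 m, 1.04 m, 0.501 m; V_B = Σ kqᵢ/rᵢ = 58.2 V.
ΔV = V_B − V_A = 22.1 V.
W_ext = qΔV = (-6.85×10⁻⁹ C)(22.1 V) = -1.52×10⁻⁷ J.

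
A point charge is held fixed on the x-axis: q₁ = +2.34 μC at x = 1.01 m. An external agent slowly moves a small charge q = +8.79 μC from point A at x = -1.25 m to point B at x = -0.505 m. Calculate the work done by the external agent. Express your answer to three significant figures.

For quasistatic motion the external work equals the change in potential energy: W_ext = qΔV = q(V_B − V_A).
At A: distance to the source charge is 2.26 m; V_A = kq₁/r = 9310 V.
At B: distance to the source charge is 1.52 m; V_B = kq₁/r = 1.39×10⁴ V.
ΔV = V_B − V_A = 4580 V.
W_ext = qΔV = (8.79×10⁻⁶ C)(4580 V) = 0.0402 J.

0.0402 J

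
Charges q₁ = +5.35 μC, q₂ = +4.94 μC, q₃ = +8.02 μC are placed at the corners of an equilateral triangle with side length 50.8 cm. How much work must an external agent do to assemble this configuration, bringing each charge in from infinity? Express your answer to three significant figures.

1.93 J

The assembly work is the sum of pairwise potential energies, U = Σ_{i<j} kqᵢqⱼ/rᵢⱼ.
All three pair separations equal the side length, 0.508 m.
U = (0.468) + (0.759) + (0.701) = 1.93 J.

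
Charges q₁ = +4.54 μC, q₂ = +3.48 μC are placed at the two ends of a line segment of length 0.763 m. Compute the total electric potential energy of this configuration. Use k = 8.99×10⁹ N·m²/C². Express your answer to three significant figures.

0.186 J

The assembly work is the sum of pairwise potential energies, U = Σ_{i<j} kqᵢqⱼ/rᵢⱼ.
The separation is r = 0.763 m.
U = (0.186) = 0.186 J.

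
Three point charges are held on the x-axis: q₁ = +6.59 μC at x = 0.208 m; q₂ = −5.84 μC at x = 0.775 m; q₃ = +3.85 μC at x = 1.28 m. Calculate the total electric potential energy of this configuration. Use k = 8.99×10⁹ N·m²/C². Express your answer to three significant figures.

-0.798 J

The assembly work is the sum of pairwise potential energies, U = Σ_{i<j} kqᵢqⱼ/rᵢⱼ.
Pair separations: r₁₂ = 0.567 m, r₁₃ = 1.07 m, r₂₃ = 0.505 m.
U = (-0.610) + (0.213) + (-0.400) = -0.798 J.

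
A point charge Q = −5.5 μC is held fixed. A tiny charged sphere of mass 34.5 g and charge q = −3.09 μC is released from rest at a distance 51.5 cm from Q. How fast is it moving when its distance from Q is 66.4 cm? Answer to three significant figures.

1.96 m/s

Only the electrostatic force acts, so mechanical energy is conserved: ½mv² = U₁ − U₂ = kQq(1/r₁ − 1/r₂).
U₁ − U₂ = (8.99×10⁹ N·m²/C²)(-5.50×10⁻⁶ C)(-3.09×10⁻⁶ C)(1/0.515 − 1/0.664) = 0.0666 J.
v = √(2·0.0666/0.0345) = 1.96 m/s.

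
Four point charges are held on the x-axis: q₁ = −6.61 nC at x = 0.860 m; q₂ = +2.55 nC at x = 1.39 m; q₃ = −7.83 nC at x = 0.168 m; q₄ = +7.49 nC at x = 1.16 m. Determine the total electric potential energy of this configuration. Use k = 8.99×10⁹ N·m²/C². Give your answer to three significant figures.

-1.03×10⁻⁶ J

The work to assemble the configuration equals its total potential energy, U = Σ kqᵢqⱼ/rᵢⱼ over all pairs.
Pair separations: r₁₂ = 0.530 m, r₁₃ = 0.692 m, r₁₄ = 0.300 m, r₂₃ = 1.22 m, r₂₄ = 0.230 m, r₃₄ = 0.992 m.
Summing all 6 pair terms gives U = -1.03×10⁻⁶ J.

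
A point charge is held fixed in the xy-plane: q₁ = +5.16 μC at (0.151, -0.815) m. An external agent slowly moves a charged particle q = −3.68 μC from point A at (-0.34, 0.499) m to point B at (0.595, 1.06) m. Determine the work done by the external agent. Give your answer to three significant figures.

0.0331 J

For quasistatic motion the external work equals the change in potential energy: W_ext = qΔV = q(V_B − V_A).
At A: distance to the source charge is 1.40 m; V_A = kq₁/r = 3.31×10⁴ V.
At B: distance to the source charge is 1.93 m; V_B = kq₁/r = 2.41×10⁴ V.
ΔV = V_B − V_A = -9000 V.
W_ext = qΔV = (-3.68×10⁻⁶ C)(-9000 V) = 0.0331 J.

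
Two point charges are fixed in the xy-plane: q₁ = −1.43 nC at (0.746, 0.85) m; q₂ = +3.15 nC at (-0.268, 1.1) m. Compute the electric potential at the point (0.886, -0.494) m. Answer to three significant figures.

The total potential is the scalar sum of each charge's contribution, V = Σ kqᵢ/rᵢ.
Distances from the field point to each charge: r₁ = 1.35 m, r₂ = 1.97 m.
V = k[(-1.43×10⁻⁹)/(1.35) + (3.15×10⁻⁹)/(1.97)] = 4.88 V.

4.88 V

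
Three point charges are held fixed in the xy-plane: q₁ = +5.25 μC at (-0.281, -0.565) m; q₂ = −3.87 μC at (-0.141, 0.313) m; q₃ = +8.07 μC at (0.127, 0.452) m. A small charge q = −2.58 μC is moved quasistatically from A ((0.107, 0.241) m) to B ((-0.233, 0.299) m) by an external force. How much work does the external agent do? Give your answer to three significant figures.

1.02 J

For quasistatic motion the external work equals the change in potential energy: W_ext = qΔV = q(V_B − V_A).
At A: distances to the source charges are 0.895 m, 0.258 m, 0.212 m; V_A = Σ kqᵢ/rᵢ = 2.60×10⁵ V.
At B: distances to the source charges are 0.865 m, 0.0931 m, 0.391 m; V_B = Σ kqᵢ/rᵢ = -1.34×10⁵ V.
ΔV = V_B − V_A = -3.94×10⁵ V.
W_ext = qΔV = (-2.58×10⁻⁶ C)(-3.94×10⁵ V) = 1.02 J.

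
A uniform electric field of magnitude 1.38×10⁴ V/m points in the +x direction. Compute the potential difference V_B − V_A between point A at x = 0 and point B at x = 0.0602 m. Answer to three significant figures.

In a uniform field, potential decreases in the direction of E: V_B − V_A = −E·Δx.
V_B − V_A = −(1.38×10⁴ V/m)(0.0602 m) = -831 V.

-831 V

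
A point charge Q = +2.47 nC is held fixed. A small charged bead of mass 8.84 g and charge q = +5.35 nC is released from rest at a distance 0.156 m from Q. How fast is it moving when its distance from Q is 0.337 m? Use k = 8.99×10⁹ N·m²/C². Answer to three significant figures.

Only the electrostatic force acts, so mechanical energy is conserved: ½mv² = U₁ − U₂ = kQq(1/r₁ − 1/r₂).
U₁ − U₂ = (8.99×10⁹ N·m²/C²)(2.47×10⁻⁹ C)(5.35×10⁻⁹ C)(1/0.156 − 1/0.337) = 4.09×10⁻⁷ J.
v = √(2·4.09×10⁻⁷/8.84×10⁻³) = 9.62×10⁻³ m/s.

9.62×10⁻³ m/s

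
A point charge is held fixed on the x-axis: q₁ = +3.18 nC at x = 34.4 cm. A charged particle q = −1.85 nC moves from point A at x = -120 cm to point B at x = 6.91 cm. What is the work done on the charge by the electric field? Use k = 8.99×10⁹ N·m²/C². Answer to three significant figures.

The work done by the electric force is W_field = −ΔU = −q(V_B − V_A) = q(V_A − V_B).
At A: distance to the source charge is 1.54 m; V_A = kq₁/r = 18.5 V.
At B: distance to the source charge is 0.275 m; V_B = kq₁/r = 104 V.
ΔV = V_B − V_A = 85.5 V.
W_field = −qΔV = −(-1.85×10⁻⁹ C)(85.5 V) = 1.58×10⁻⁷ J.

1.58×10⁻⁷ J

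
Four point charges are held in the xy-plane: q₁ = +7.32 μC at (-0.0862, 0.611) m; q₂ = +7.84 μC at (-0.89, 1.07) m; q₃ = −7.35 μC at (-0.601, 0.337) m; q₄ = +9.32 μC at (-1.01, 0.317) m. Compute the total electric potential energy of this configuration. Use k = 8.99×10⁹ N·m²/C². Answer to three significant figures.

-0.939 J

The assembly work is the sum of pairwise potential energies, U = Σ_{i<j} kqᵢqⱼ/rᵢⱼ.
Pair separations: r₁₂ = 0.926 m, r₁₃ = 0.583 m, r₁₄ = 0.969 m, r₂₃ = 0.788 m, r₂₄ = 0.763 m, r₃₄ = 0.409 m.
Summing all 6 pair terms gives U = -0.939 J.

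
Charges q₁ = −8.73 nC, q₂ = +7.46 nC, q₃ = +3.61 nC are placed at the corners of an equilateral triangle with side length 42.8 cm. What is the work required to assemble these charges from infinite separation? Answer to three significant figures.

The work to assemble the configuration equals its total potential energy, U = Σ kqᵢqⱼ/rᵢⱼ over all pairs.
All three pair separations equal the side length, 0.428 m.
U = (-1.37×10⁻⁶) + (-6.62×10⁻⁷) + (5.66×10⁻⁷) = -1.46×10⁻⁶ J.

-1.46×10⁻⁶ J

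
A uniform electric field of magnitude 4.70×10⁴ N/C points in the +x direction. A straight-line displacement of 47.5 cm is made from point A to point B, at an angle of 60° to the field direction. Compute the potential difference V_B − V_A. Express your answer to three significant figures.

-1.12×10⁴ V

Only the component of displacement along E changes the potential: ΔV = −E·d·cosθ.
ΔV = −(4.70×10⁴ V/m)(0.475 m)cos60° = -1.12×10⁴ V.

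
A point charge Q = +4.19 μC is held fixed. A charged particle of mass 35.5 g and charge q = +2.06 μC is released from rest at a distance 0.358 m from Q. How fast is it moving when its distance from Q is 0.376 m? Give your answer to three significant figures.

0.765 m/s

Only the electrostatic force acts, so mechanical energy is conserved: ½mv² = U₁ − U₂ = kQq(1/r₁ − 1/r₂).
U₁ − U₂ = (8.99×10⁹ N·m²/C²)(4.19×10⁻⁶ C)(2.06×10⁻⁶ C)(1/0.358 − 1/0.376) = 0.0104 J.
v = √(2·0.0104/0.0355) = 0.765 m/s.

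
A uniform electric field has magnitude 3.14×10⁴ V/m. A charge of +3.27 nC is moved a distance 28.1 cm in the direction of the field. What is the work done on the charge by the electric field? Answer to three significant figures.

2.89×10⁻⁵ J

The potential change for a displacement 28.1 cm in the direction of the field is ΔV = −Ed = -8820 V.
W_field = −qΔV = 2.89×10⁻⁵ J.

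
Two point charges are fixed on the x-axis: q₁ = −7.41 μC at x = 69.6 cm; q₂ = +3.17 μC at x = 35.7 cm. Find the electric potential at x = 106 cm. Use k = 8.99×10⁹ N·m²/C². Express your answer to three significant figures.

Electric potential is a scalar, so the contributions from each charge add algebraically: V = Σ kqᵢ/rᵢ.
Distances from the field point to each charge: r₁ = 0.364 m, r₂ = 0.703 m.
V = k[(-7.41×10⁻⁶)/(0.364) + (3.17×10⁻⁶)/(0.703)] = -1.42×10⁵ V.

-1.42×10⁵ V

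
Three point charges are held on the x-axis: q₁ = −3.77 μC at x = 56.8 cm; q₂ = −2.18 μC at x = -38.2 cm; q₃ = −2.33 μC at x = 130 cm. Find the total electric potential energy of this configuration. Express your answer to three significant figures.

The assembly work is the sum of pairwise potential energies, U = Σ_{i<j} kqᵢqⱼ/rᵢⱼ.
Pair separations: r₁₂ = 0.950 m, r₁₃ = 0.732 m, r₂₃ = 1.68 m.
U = (0.0778) + (0.108) + (0.0271) = 0.213 J.

0.213 J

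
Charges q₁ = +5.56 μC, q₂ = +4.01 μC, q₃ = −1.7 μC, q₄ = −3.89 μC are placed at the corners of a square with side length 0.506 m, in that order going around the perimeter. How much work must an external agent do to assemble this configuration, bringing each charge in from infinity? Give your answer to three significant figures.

-0.306 J

The work to assemble the configuration equals its total potential energy, U = Σ kqᵢqⱼ/rᵢⱼ over all pairs.
The four side pairs have separation 0.506 m and the two diagonal pairs 0.716 m.
Summing all 6 pair terms gives U = -0.306 J.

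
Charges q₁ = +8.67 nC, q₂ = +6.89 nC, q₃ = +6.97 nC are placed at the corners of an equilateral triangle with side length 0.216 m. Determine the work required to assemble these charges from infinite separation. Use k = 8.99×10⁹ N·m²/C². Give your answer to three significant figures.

7.00×10⁻⁶ J

The assembly work is the sum of pairwise potential energies, U = Σ_{i<j} kqᵢqⱼ/rᵢⱼ.
All three pair separations equal the side length, 0.216 m.
U = (2.49×10⁻⁶) + (2.52×10⁻⁶) + (2.00×10⁻⁶) = 7.00×10⁻⁶ J.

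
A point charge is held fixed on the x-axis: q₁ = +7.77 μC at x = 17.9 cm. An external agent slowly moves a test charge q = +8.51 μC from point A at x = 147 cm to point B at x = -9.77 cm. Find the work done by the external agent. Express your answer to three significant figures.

1.69 J

For quasistatic motion the external work equals the change in potential energy: W_ext = qΔV = q(V_B − V_A).
At A: distance to the source charge is 1.29 m; V_A = kq₁/r = 5.41×10⁴ V.
At B: distance to the source charge is 0.277 m; V_B = kq₁/r = 2.52×10⁵ V.
ΔV = V_B − V_A = 1.98×10⁵ V.
W_ext = qΔV = (8.51×10⁻⁶ C)(1.98×10⁵ V) = 1.69 J.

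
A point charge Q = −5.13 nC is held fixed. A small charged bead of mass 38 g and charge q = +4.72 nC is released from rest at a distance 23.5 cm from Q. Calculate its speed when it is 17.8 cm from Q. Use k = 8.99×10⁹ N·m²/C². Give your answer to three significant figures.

Only the electrostatic force acts, so mechanical energy is conserved: ½mv² = U₁ − U₂ = kQq(1/r₁ − 1/r₂).
U₁ − U₂ = (8.99×10⁹ N·m²/C²)(-5.13×10⁻⁹ C)(4.72×10⁻⁹ C)(1/0.235 − 1/0.178) = 2.97×10⁻⁷ J.
v = √(2·2.97×10⁻⁷/0.0380) = 3.95×10⁻³ m/s.

3.95×10⁻³ m/s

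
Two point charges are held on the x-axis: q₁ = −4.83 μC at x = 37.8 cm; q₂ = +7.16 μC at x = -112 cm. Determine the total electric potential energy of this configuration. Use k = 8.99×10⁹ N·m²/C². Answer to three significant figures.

The assembly work is the sum of pairwise potential energies, U = Σ_{i<j} kqᵢqⱼ/rᵢⱼ.
Pair separations: r₁₂ = 1.50 m.
U = (-0.208) = -0.208 J.

-0.208 J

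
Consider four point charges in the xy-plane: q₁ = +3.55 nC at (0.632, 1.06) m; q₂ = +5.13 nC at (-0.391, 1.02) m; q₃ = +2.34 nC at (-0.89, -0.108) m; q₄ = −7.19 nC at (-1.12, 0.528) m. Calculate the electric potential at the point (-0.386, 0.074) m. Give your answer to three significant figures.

Electric potential is a scalar, so the contributions from each charge add algebraically: V = Σ kqᵢ/rᵢ.
Distances from the field point to each charge: r₁ = 1.42 m, r₂ = 0.946 m, r₃ = 0.536 m, r₄ = 0.863 m.
V = k[(3.55×10⁻⁹)/(1.42) + (5.13×10⁻⁹)/(0.946) + (2.34×10⁻⁹)/(0.536) + (-7.19×10⁻⁹)/(0.863)] = 35.6 V.

35.6 V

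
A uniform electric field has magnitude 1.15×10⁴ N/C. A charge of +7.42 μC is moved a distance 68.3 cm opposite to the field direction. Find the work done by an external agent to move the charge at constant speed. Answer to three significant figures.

0.0583 J

The potential change for a displacement 68.3 cm opposite to the field direction is ΔV = +Ed = 7850 V.
W_ext = qΔV = 0.0583 J.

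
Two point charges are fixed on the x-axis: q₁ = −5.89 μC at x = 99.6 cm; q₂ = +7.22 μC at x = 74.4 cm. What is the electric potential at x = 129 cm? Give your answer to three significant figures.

-6.12×10⁴ V

Electric potential is a scalar, so the contributions from each charge add algebraically: V = Σ kqᵢ/rᵢ.
Distances from the field point to each charge: r₁ = 0.294 m, r₂ = 0.546 m.
V = k[(-5.89×10⁻⁶)/(0.294) + (7.22×10⁻⁶)/(0.546)] = -6.12×10⁴ V.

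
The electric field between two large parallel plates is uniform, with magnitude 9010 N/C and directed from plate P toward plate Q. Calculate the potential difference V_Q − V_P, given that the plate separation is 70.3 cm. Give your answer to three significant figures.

In a uniform field, potential decreases in the direction of E: ΔV = −E·d for a displacement d parallel to E.
Going from P to Q is a displacement of 70.3 cm along the field, so V_Q − V_P = −Ed = -6330 V.

-6330 V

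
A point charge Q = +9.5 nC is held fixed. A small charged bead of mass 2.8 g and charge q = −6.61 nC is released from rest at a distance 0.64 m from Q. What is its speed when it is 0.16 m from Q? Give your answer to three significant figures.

0.0435 m/s

Only the electrostatic force acts, so mechanical energy is conserved: ½mv² = U₁ − U₂ = kQq(1/r₁ − 1/r₂).
U₁ − U₂ = (8.99×10⁹ N·m²/C²)(9.50×10⁻⁹ C)(-6.61×10⁻⁹ C)(1/0.640 − 1/0.160) = 2.65×10⁻⁶ J.
v = √(2·2.65×10⁻⁶/2.80×10⁻³) = 0.0435 m/s.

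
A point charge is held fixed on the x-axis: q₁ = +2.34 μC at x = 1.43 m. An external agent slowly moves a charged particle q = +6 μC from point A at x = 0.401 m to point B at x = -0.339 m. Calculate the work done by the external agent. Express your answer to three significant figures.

-0.0513 J

For quasistatic motion the external work equals the change in potential energy: W_ext = qΔV = q(V_B − V_A).
At A: distance to the source charge is 1.03 m; V_A = kq₁/r = 2.04×10⁴ V.
At B: distance to the source charge is 1.77 m; V_B = kq₁/r = 1.19×10⁴ V.
ΔV = V_B − V_A = -8550 V.
W_ext = qΔV = (6.00×10⁻⁶ C)(-8550 V) = -0.0513 J.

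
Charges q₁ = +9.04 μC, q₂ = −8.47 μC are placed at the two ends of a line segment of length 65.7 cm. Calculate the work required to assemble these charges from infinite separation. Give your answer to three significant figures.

-1.05 J

The work to assemble the configuration equals its total potential energy, U = Σ kqᵢqⱼ/rᵢⱼ over all pairs.
The separation is r = 0.657 m.
U = (-1.05) = -1.05 J.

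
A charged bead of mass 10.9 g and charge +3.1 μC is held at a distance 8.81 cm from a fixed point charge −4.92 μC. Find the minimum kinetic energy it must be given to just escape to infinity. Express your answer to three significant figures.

1.56 J

To just escape, total mechanical energy must reach zero at infinity: ½mv²_min + U = 0, so ½mv²_min = −U = |kQq|/r.
|U| = |kQq|/r = (8.99×10⁹ N·m²/C²)(4.92×10⁻⁶)(3.10×10⁻⁶)/(0.0881) = 1.56 J.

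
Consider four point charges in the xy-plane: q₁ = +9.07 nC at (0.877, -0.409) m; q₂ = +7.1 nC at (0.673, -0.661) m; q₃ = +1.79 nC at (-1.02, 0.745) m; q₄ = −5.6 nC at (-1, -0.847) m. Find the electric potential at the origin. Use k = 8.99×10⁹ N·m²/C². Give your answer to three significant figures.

126 V

Electric potential is a scalar, so the contributions from each charge add algebraically: V = Σ kqᵢ/rᵢ.
Distances from the field point to each charge: r₁ = 0.968 m, r₂ = 0.943 m, r₃ = 1.26 m, r₄ = 1.31 m.
V = k[(9.07×10⁻⁹)/(0.968) + (7.10×10⁻⁹)/(0.943) + (1.79×10⁻⁹)/(1.26) + (-5.60×10⁻⁹)/(1.31)] = 126 V.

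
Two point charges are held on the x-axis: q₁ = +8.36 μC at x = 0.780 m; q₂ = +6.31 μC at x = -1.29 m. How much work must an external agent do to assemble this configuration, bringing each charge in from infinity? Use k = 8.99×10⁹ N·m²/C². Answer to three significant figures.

0.229 J

The work to assemble the configuration equals its total potential energy, U = Σ kqᵢqⱼ/rᵢⱼ over all pairs.
Pair separations: r₁₂ = 2.07 m.
U = (0.229) = 0.229 J.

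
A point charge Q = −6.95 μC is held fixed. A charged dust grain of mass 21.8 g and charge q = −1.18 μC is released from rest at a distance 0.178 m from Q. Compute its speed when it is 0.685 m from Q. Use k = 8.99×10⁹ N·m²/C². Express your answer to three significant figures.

Only the electrostatic force acts, so mechanical energy is conserved: ½mv² = U₁ − U₂ = kQq(1/r₁ − 1/r₂).
U₁ − U₂ = (8.99×10⁹ N·m²/C²)(-6.95×10⁻⁶ C)(-1.18×10⁻⁶ C)(1/0.178 − 1/0.685) = 0.307 J.
v = √(2·0.307/0.0218) = 5.30 m/s.

5.30 m/s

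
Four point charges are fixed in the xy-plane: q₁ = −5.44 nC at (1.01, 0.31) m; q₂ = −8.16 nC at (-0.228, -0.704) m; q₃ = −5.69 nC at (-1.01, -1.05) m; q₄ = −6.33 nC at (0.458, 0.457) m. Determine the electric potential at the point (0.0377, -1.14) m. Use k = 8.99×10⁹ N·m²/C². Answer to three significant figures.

-255 V

Electric potential is a scalar, so the contributions from each charge add algebraically: V = Σ kqᵢ/rᵢ.
Distances from the field point to each charge: r₁ = 1.75 m, r₂ = 0.511 m, r₃ = 1.05 m, r₄ = 1.65 m.
V = k[(-5.44×10⁻⁹)/(1.75) + (-8.16×10⁻⁹)/(0.511) + (-5.69×10⁻⁹)/(1.05) + (-6.33×10⁻⁹)/(1.65)] = -255 V.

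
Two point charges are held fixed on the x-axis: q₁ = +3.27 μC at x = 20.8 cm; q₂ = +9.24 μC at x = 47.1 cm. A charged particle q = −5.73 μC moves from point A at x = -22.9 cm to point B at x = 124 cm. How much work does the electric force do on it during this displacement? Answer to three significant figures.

The work done by the electric force is W_field = −ΔU = −q(V_B − V_A) = q(V_A − V_B).
At A: distances to the source charges are 0.437 m, 0.700 m; V_A = Σ kqᵢ/rᵢ = 1.86×10⁵ V.
At B: distances to the source charges are 1.03 m, 0.769 m; V_B = Σ kqᵢ/rᵢ = 1.37×10⁵ V.
ΔV = V_B − V_A = -4.94×10⁴ V.
W_field = −qΔV = −(-5.73×10⁻⁶ C)(-4.94×10⁴ V) = -0.283 J.

-0.283 J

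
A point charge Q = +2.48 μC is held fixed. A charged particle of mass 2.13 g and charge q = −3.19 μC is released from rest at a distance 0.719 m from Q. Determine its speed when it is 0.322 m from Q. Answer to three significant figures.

10.7 m/s

Only the electrostatic force acts, so mechanical energy is conserved: ½mv² = U₁ − U₂ = kQq(1/r₁ − 1/r₂).
U₁ − U₂ = (8.99×10⁹ N·m²/C²)(2.48×10⁻⁶ C)(-3.19×10⁻⁶ C)(1/0.719 − 1/0.322) = 0.122 J.
v = √(2·0.122/2.13×10⁻³) = 10.7 m/s.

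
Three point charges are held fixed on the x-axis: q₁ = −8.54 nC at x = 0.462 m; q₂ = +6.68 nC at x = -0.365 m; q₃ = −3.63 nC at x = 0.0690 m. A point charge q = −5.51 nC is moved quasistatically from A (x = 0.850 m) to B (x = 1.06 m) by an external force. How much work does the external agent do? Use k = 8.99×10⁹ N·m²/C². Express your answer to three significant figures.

-3.92×10⁻⁷ J

For quasistatic motion the external work equals the change in potential energy: W_ext = qΔV = q(V_B − V_A).
At A: distances to the source charges are 0.388 m, 1.21 m, 0.781 m; V_A = Σ kqᵢ/rᵢ = -190 V.
At B: distances to the source charges are 0.598 m, 1.43 m, 0.991 m; V_B = Σ kqᵢ/rᵢ = -119 V.
ΔV = V_B − V_A = 71.1 V.
W_ext = qΔV = (-5.51×10⁻⁹ C)(71.1 V) = -3.92×10⁻⁷ J.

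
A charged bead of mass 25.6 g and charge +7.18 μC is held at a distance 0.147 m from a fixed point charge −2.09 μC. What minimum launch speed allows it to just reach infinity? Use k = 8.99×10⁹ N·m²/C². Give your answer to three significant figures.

To just escape, total mechanical energy must reach zero at infinity: ½mv²_min + U = 0, so ½mv²_min = −U = |kQq|/r.
|U| = |kQq|/r = (8.99×10⁹ N·m²/C²)(2.09×10⁻⁶)(7.18×10⁻⁶)/(0.147) = 0.918 J.
v_min = √(2|U|/m) = √(2·0.918/0.0256) = 8.47 m/s.

8.47 m/s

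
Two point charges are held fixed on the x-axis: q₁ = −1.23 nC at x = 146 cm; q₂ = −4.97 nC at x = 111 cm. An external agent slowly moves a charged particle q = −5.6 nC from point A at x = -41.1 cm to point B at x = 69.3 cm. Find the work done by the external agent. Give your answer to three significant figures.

For quasistatic motion the external work equals the change in potential energy: W_ext = qΔV = q(V_B − V_A).
At A: distances to the source charges are 1.87 m, 1.52 m; V_A = Σ kqᵢ/rᵢ = -35.3 V.
At B: distances to the source charges are 0.767 m, 0.417 m; V_B = Σ kqᵢ/rᵢ = -122 V.
ΔV = V_B − V_A = -86.3 V.
W_ext = qΔV = (-5.60×10⁻⁹ C)(-86.3 V) = 4.83×10⁻⁷ J.

4.83×10⁻⁷ J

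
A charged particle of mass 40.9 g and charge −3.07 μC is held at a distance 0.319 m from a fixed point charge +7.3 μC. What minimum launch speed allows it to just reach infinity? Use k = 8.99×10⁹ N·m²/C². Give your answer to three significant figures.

To just escape, total mechanical energy must reach zero at infinity: ½mv²_min + U = 0, so ½mv²_min = −U = |kQq|/r.
|U| = |kQq|/r = (8.99×10⁹ N·m²/C²)(7.30×10⁻⁶)(3.07×10⁻⁶)/(0.319) = 0.632 J.
v_min = √(2|U|/m) = √(2·0.632/0.0409) = 5.56 m/s.

5.56 m/s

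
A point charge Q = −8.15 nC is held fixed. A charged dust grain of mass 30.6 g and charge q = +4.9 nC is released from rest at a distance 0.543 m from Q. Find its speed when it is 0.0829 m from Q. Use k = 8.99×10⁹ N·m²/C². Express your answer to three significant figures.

0.0155 m/s

Only the electrostatic force acts, so mechanical energy is conserved: ½mv² = U₁ − U₂ = kQq(1/r₁ − 1/r₂).
U₁ − U₂ = (8.99×10⁹ N·m²/C²)(-8.15×10⁻⁹ C)(4.90×10⁻⁹ C)(1/0.543 − 1/0.0829) = 3.67×10⁻⁶ J.
v = √(2·3.67×10⁻⁶/0.0306) = 0.0155 m/s.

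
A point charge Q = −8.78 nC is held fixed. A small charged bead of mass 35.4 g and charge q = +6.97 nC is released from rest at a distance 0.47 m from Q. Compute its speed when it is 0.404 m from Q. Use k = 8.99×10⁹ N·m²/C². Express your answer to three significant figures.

3.29×10⁻³ m/s

Only the electrostatic force acts, so mechanical energy is conserved: ½mv² = U₁ − U₂ = kQq(1/r₁ − 1/r₂).
U₁ − U₂ = (8.99×10⁹ N·m²/C²)(-8.78×10⁻⁹ C)(6.97×10⁻⁹ C)(1/0.470 − 1/0.404) = 1.91×10⁻⁷ J.
v = √(2·1.91×10⁻⁷/0.0354) = 3.29×10⁻³ m/s.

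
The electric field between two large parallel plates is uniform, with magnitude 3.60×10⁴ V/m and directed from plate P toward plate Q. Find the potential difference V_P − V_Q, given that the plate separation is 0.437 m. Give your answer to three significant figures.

In a uniform field, potential decreases in the direction of E: ΔV = −E·d for a displacement d parallel to E.
Going from Q to P is a displacement of 0.437 m opposite to the field, so V_P − V_Q = +Ed = 1.57×10⁴ V.

1.57×10⁴ V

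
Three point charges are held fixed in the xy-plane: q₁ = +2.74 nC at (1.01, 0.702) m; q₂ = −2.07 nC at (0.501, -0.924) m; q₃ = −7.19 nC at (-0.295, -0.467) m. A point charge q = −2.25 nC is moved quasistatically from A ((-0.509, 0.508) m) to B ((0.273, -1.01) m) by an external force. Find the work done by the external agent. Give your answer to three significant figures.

For quasistatic motion the external work equals the change in potential energy: W_ext = qΔV = q(V_B − V_A).
At A: distances to the source charges are 1.53 m, 1.75 m, 0.998 m; V_A = Σ kqᵢ/rᵢ = -59.3 V.
At B: distances to the source charges are 1.86 m, 0.244 m, 0.786 m; V_B = Σ kqᵢ/rᵢ = -145 V.
ΔV = V_B − V_A = -86.1 V.
W_ext = qΔV = (-2.25×10⁻⁹ C)(-86.1 V) = 1.94×10⁻⁷ J.

1.94×10⁻⁷ J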